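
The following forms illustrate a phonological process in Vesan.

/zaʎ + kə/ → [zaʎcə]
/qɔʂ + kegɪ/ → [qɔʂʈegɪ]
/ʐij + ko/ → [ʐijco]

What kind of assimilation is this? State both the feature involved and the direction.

The segment that alternates is /k/, which surfaces as [c] when adjacent to /ʎ/.
The change velar → palatal matches the place of the preceding /ʎ/, identifying this as place assimilation.
Manner and voice are unchanged, so the assimilation is partial, not total.
The same holds elsewhere in the data: /k/ → [ʈ] after /ʂ/ (velar → retroflex, matching retroflex); /k/ → [c] after /j/ (velar → palatal, matching palatal) — only place changes, and always toward the preceding segment.
The trigger is the preceding segment, so the direction is progressive (perseverative).

progressive place assimilation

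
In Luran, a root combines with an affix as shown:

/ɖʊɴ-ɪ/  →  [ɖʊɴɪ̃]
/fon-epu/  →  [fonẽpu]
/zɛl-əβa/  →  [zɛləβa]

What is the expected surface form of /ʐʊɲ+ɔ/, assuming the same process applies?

The data show progressive nasality assimilation (vowel nasalisation): /ɪ/ → [ɪ̃] after /ɴ/; /e/ → [ẽ] after /n/ — a vowel is nasalised by an immediately preceding nasal consonant.
No change occurs in [zɛləβa] because the vowel at the boundary is adjacent to an oral consonant, not a nasal (/ə/ next to /l/).
/ɔ/ sits next to the nasal /ɲ/ and is therefore nasalised to [ɔ̃].

[ʐʊɲɔ̃]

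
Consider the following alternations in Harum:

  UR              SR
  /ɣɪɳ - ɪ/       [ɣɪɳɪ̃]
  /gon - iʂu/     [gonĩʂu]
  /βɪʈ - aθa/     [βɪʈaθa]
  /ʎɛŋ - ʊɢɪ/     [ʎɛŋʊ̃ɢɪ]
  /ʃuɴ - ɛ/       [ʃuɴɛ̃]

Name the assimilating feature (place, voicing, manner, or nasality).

nasality

The vowel /ɪ/ surfaces as nasalised [ɪ̃] next to the preceding nasal /ɳ/ — it has acquired the [+nasal] feature of its neighbour.
Likewise in the remaining data: /i/ → [ĩ] after /n/; /ʊ/ → [ʊ̃] after /ŋ/; /ɛ/ → [ɛ̃] after /ɴ/ — each time a vowel is nasalised next to a preceding nasal.
No change occurs in [βɪʈaθa] because the vowel at the boundary is adjacent to an oral consonant, not a nasal (/a/ next to /ʈ/).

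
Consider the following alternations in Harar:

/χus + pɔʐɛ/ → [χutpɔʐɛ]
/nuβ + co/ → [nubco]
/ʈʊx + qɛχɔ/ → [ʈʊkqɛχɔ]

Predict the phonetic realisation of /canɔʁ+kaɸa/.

The data show regressive manner assimilation: /s/ → [t] before /p/; /β/ → [b] before /c/; /x/ → [k] before /q/. In each pair only manner changes, matching the following consonant, while place and voice stay constant.
/ʁ/ is a voiced uvular fricative. The following trigger /k/ is a stop, so /ʁ/ must become a stop as well.
Changing only its manner to stop gives [ɢ] — the voiced uvular stop.

[canɔɢkaɸa]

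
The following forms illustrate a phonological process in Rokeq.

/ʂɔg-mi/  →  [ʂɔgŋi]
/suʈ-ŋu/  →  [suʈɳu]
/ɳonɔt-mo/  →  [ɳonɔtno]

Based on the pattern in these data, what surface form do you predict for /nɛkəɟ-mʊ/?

[nɛkəɟɲʊ]

The data show progressive place assimilation: /m/ → [ŋ] after /g/; /ŋ/ → [ɳ] after /ʈ/; /m/ → [n] after /t/. In each pair only place changes, matching the preceding consonant, while manner and voice stay constant.
The rule targets /m/ (voiced bilabial nasal), which sits after the trigger /ɟ/ (palatal).
Changing only its place to palatal gives [ɲ] — the voiced palatal nasal.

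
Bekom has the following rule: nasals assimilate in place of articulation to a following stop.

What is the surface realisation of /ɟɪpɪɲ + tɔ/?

[ɟɪpɪntɔ]

/ɲ/ is a voiced palatal nasal. The following trigger /t/ is alveolar, so /ɲ/ must become alveolar as well.
Changing only its place to alveolar gives [n] — the voiced alveolar nasal.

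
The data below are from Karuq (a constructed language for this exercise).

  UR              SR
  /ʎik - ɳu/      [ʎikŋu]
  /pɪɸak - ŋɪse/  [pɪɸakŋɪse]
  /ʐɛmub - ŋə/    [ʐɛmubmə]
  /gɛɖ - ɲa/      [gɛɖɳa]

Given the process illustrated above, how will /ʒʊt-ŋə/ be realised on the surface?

[ʒʊtnə]

The data show progressive place assimilation: /ɳ/ → [ŋ] after /k/; /ŋ/ → [m] after /b/; /ɲ/ → [ɳ] after /ɖ/. In each pair only place changes, matching the preceding consonant, while manner and voice stay constant.
No alternation appears in [pɪɸakŋɪse]: there the adjacent consonants already agree in place (/ŋ/ and /k/ are both velar), so this form is consistent with the same rule.
The rule targets /ŋ/ (voiced velar nasal), which sits after the trigger /t/ (alveolar).
Changing only its place to alveolar gives [n] — the voiced alveolar nasal.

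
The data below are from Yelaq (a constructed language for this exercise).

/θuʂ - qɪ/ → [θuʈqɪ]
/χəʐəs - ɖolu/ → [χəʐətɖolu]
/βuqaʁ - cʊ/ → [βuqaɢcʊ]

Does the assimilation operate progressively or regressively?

The segment that alternates is /ʂ/, which surfaces as [ʈ] when adjacent to /q/.
/ʂ/ is a fricative while /q/ is a stop; the output [ʈ] is a stop, matching the trigger — so the feature that spreads is manner.
The same holds elsewhere in the data: /s/ → [t] before /ɖ/ (fricative → stop, matching a stop); /ʁ/ → [ɢ] before /c/ (fricative → stop, matching a stop) — only manner changes, and always toward the following segment.
The trigger is the following segment, so the direction is regressive (anticipatory).

regressive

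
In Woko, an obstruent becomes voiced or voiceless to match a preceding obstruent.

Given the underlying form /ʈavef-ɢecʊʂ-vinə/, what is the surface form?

The rule targets /ɢ/ (voiced uvular stop), which sits after the trigger /f/ (voiceless).
Changing only its voicing to voiceless gives [q] — the voiceless uvular stop.
The same rule applies at the second boundary: /v/ → [f] next to /ʂ/.

[ʈavefqecʊʂfinə]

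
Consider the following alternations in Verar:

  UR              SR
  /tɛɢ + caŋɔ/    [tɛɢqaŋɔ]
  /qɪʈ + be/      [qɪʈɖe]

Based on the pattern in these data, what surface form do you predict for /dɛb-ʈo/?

The data show progressive place assimilation: /c/ → [q] after /ɢ/; /b/ → [ɖ] after /ʈ/. In each pair only place changes, matching the preceding consonant, while manner and voice stay constant.
/ʈ/ is a voiceless retroflex stop. The preceding trigger /b/ is bilabial, so /ʈ/ must become bilabial as well.
Changing only its place to bilabial gives [p] — the voiceless bilabial stop.

[dɛbpo]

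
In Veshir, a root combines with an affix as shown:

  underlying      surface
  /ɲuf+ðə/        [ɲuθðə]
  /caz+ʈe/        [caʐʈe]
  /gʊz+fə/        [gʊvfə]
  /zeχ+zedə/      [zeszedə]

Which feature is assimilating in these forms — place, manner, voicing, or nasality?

place

Underlying /f/ is realised as [θ] next to /ð/; /ð/ itself does not change.
/f/ is labiodental while /ð/ is dental; the output [θ] is dental, matching the trigger — so the feature that spreads is place.
The other alternating forms pattern the same way: /z/ → [ʐ] before /ʈ/ (alveolar → retroflex, matching retroflex); /z/ → [v] before /f/ (alveolar → labiodental, matching labiodental); /χ/ → [s] before /z/ (uvular → alveolar, matching alveolar) — only place changes, and always toward the following segment.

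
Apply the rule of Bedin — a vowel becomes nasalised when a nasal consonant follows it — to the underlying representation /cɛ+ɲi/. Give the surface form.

The vowel /ɛ/ is adjacent to the following nasal /ɲ/, so it acquires [+nasal] and surfaces as [ɛ̃].

[cɛ̃ɲi]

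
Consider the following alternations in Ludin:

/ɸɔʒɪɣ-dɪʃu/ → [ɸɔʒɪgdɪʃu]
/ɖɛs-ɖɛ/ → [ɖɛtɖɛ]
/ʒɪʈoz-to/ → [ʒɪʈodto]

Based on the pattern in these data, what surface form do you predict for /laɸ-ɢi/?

[lapɢi]

The data show regressive manner assimilation: /ɣ/ → [g] before /d/; /s/ → [t] before /ɖ/; /z/ → [d] before /t/. In each pair only manner changes, matching the following consonant, while place and voice stay constant.
The rule targets /ɸ/ (voiceless bilabial fricative), which sits before the trigger /ɢ/ (stop).
A voiceless bilabial stop is [p], so the surface segment is [p].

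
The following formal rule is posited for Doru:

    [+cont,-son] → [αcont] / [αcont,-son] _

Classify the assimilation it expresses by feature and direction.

The rule copies [cont] (continuancy) from the environment onto the target fricatives; since [±cont] encodes the stop/fricative manner contrast, the assimilating dimension is manner.
Since the environment is written before the underscore, the trigger precedes the target; the direction is progressive.

progressive manner assimilation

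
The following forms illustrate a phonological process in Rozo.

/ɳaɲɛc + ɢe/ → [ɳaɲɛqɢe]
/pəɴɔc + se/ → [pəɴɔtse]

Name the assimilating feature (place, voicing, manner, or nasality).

place

Comparing underlying and surface forms, /c/ → [q] is the alternation; the neighbouring /ɢ/ is constant.
The change palatal → uvular matches the place of the following /ɢ/, identifying this as place assimilation.
The same holds elsewhere in the data: /c/ → [t] before /s/ (palatal → alveolar, matching alveolar) — only place changes, and always toward the following segment.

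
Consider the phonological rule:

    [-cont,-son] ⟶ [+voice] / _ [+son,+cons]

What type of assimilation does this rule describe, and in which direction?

The target ([-cont,-son], stops) acquires [+voice] next to a sonorant consonant ([+son,+cons]) — it takes on the voicing of its neighbour, so the feature that spreads is voicing.
The conditioning segment sits to the right of the focus bar, meaning the trigger follows the segment that changes — regressive assimilation.

regressive voicing assimilation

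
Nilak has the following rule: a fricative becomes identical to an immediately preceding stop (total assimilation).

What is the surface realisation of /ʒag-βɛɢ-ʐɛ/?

[ʒaggɛɢɢɛ]

/β/ is the segment targeted by the rule; it sits immediately after /g/, so it assimilates completely and surfaces as [g].
At the second juncture, /ʐ/ likewise becomes [ɢ] adjacent to /ɢ/.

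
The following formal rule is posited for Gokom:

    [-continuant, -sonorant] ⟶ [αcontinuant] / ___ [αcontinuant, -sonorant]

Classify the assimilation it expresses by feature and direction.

regressive manner assimilation

The shared variable α links the value of [continuant] on the target to that of the neighbouring obstruent. [continuant] distinguishes stops from fricatives — a manner-of-articulation feature — so this is manner assimilation.
Since the environment is written after the underscore, the trigger follows the target; the direction is regressive.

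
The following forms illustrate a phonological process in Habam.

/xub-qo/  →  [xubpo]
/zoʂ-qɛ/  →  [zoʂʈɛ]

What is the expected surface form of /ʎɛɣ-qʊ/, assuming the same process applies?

The data show progressive place assimilation: /q/ → [p] after /b/; /q/ → [ʈ] after /ʂ/. In each pair only place changes, matching the preceding consonant, while manner and voice stay constant.
The rule targets /q/ (voiceless uvular stop), which sits after the trigger /ɣ/ (velar).
A voiceless velar stop is [k], so the surface segment is [k].

[ʎɛɣkʊ]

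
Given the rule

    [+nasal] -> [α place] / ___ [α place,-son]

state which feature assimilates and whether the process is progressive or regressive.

regressive place assimilation

The rule copies the place features (abbreviated [place]) from the environment onto the target, so the assimilating feature is place.
The conditioning segment sits to the right of the focus bar, meaning the trigger follows the segment that changes — regressive assimilation.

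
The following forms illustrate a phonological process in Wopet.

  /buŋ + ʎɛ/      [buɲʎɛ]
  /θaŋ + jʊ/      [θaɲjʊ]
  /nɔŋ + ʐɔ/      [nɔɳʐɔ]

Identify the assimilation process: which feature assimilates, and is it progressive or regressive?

Underlying /ŋ/ is realised as [ɲ] next to /ʎ/; /ʎ/ itself does not change.
/ŋ/ is velar while /ʎ/ is palatal; the output [ɲ] is palatal, matching the trigger — so the feature that spreads is place.
Manner and voice are unchanged, so the assimilation is partial, not total.
The other alternating forms pattern the same way: /ŋ/ → [ɲ] before /j/ (velar → palatal, matching palatal); /ŋ/ → [ɳ] before /ʐ/ (velar → retroflex, matching retroflex) — only place changes, and always toward the following segment.
The trigger is the following segment, so the direction is regressive (anticipatory).

regressive place assimilation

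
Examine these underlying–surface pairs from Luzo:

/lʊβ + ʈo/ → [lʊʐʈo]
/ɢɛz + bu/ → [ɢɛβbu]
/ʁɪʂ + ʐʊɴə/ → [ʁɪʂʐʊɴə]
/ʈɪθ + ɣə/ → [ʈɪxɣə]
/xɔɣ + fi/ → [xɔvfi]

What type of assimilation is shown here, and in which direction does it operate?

Comparing underlying and surface forms, /β/ → [ʐ] is the alternation; the neighbouring /ʈ/ is constant.
/β/ is bilabial while /ʈ/ is retroflex; the output [ʐ] is retroflex, matching the trigger — so the feature that spreads is place.
Manner and voice are unchanged, so the assimilation is partial, not total.
The same holds elsewhere in the data: /z/ → [β] before /b/ (alveolar → bilabial, matching bilabial); /θ/ → [x] before /ɣ/ (dental → velar, matching velar); /ɣ/ → [v] before /f/ (velar → labiodental, matching labiodental) — only place changes, and always toward the following segment.
Nothing changes in [ʁɪʂʐʊɴə]: there the adjacent consonants already agree in place (/ʂ/ and /ʐ/ are both retroflex), so this form is consistent with the same rule.
The trigger is the following segment, so the direction is regressive (anticipatory).

regressive place assimilation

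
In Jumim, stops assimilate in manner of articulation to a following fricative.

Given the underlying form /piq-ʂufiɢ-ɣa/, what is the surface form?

[piχʂufiʁɣa]

The rule targets /q/ (voiceless uvular stop), which sits before the trigger /ʂ/ (fricative).
Changing only its manner to fricative gives [χ] — the voiceless uvular fricative.
The same rule applies at the second boundary: /ɢ/ → [ʁ] next to /ɣ/.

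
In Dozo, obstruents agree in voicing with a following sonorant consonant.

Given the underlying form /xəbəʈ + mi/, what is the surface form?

The rule targets /ʈ/ (voiceless retroflex stop), which sits before the trigger /m/ (voiced).
Changing only its voicing to voiced gives [ɖ] — the voiced retroflex stop.

[xəbəɖmi]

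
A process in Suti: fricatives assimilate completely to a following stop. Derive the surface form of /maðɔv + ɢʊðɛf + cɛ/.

/v/ is the segment targeted by the rule; it sits immediately before /ɢ/, so it assimilates completely and surfaces as [ɢ].
The same rule applies at the second boundary: /f/ → [c] next to /c/.

[maðɔɢɢʊðɛccɛ]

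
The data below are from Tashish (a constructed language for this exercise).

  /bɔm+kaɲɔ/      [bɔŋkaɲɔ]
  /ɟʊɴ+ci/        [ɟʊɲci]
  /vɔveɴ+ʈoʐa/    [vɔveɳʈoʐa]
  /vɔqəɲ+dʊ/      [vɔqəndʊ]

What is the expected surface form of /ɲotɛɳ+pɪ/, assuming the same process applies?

[ɲotɛmpɪ]

The data show regressive place assimilation: /m/ → [ŋ] before /k/; /ɴ/ → [ɲ] before /c/; /ɴ/ → [ɳ] before /ʈ/; /ɲ/ → [n] before /d/. In each pair only place changes, matching the following consonant, while manner and voice stay constant.
The rule targets /ɳ/ (voiced retroflex nasal), which sits before the trigger /p/ (bilabial).
A voiced bilabial nasal is [m], so the surface segment is [m].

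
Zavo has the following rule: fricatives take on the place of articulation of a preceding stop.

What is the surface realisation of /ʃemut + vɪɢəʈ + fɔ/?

[ʃemutzɪɢəʈʂɔ]

The rule targets /v/ (voiced labiodental fricative), which sits after the trigger /t/ (alveolar).
Changing only its place to alveolar gives [z] — the voiced alveolar fricative.
At the second juncture, /f/ likewise becomes [ʂ] adjacent to /ʈ/.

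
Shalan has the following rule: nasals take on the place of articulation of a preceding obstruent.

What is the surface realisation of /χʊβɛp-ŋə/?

The rule targets /ŋ/ (voiced velar nasal), which sits after the trigger /p/ (bilabial).
The voiced bilabial nasal is [m], so /ŋ/ → [m].

[χʊβɛpmə]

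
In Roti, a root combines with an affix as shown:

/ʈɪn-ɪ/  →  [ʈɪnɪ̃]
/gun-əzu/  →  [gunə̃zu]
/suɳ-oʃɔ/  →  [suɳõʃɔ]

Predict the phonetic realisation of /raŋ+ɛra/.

[raŋɛ̃ra]

The data show progressive nasality assimilation (vowel nasalisation): /ɪ/ → [ɪ̃] after /n/; /ə/ → [ə̃] after /n/; /o/ → [õ] after /ɳ/ — a vowel is nasalised by an immediately preceding nasal consonant.
/ɛ/ sits next to the nasal /ŋ/ and is therefore nasalised to [ɛ̃].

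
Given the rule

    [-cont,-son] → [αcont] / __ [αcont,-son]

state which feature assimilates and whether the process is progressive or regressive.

The rule copies [cont] (continuancy) from the environment onto the target stops; since [±cont] encodes the stop/fricative manner contrast, the assimilating dimension is manner.
The conditioning segment sits to the right of the focus bar, meaning the trigger follows the segment that changes — regressive assimilation.

regressive manner assimilation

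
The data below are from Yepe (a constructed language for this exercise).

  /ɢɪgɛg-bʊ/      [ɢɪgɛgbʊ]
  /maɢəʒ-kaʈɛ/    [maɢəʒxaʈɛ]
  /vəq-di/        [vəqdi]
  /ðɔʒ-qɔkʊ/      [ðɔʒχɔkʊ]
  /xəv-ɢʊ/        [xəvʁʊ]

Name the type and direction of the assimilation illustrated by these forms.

Comparing underlying and surface forms, /k/ → [x] is the alternation; the neighbouring /ʒ/ is constant.
The change stop → fricative matches the manner of the preceding /ʒ/, identifying this as manner assimilation.
Place and voice are unchanged, so the assimilation is partial, not total.
The same holds elsewhere in the data: /q/ → [χ] after /ʒ/ (stop → fricative, matching a fricative); /ɢ/ → [ʁ] after /v/ (stop → fricative, matching a fricative) — only manner changes, and always toward the preceding segment.
Nothing changes in [ɢɪgɛgbʊ], [vəqdi]: there the adjacent consonants already agree in manner (/b/ and /g/ are both stops; /d/ and /q/ are both stops), so these forms are consistent with the same rule.
The trigger is the preceding segment, so the direction is progressive (perseverative).

progressive manner assimilation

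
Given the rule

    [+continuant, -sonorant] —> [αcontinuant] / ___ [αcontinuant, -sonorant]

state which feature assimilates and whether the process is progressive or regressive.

The shared variable α links the value of [continuant] on the target to that of the neighbouring obstruent. [continuant] distinguishes stops from fricatives — a manner-of-articulation feature — so this is manner assimilation.
Since the environment is written after the underscore, the trigger follows the target; the direction is regressive.

regressive manner assimilation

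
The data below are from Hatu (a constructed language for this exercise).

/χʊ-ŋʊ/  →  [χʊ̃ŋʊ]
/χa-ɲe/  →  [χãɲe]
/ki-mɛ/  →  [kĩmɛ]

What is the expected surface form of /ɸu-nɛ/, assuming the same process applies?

The data show regressive nasality assimilation (vowel nasalisation): /ʊ/ → [ʊ̃] before /ŋ/; /a/ → [ã] before /ɲ/; /i/ → [ĩ] before /m/ — a vowel is nasalised by an immediately following nasal consonant.
The vowel /u/ is adjacent to the following nasal /n/, so it acquires [+nasal] and surfaces as [ũ].

[ɸũnɛ]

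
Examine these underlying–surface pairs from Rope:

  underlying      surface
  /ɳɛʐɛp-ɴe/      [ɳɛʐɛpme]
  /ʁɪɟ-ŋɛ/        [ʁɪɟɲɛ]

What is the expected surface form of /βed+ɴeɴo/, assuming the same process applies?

[βedneɴo]

The data show progressive place assimilation: /ɴ/ → [m] after /p/; /ŋ/ → [ɲ] after /ɟ/. In each pair only place changes, matching the preceding consonant, while manner and voice stay constant.
The rule targets /ɴ/ (voiced uvular nasal), which sits after the trigger /d/ (alveolar).
Changing only its place to alveolar gives [n] — the voiced alveolar nasal.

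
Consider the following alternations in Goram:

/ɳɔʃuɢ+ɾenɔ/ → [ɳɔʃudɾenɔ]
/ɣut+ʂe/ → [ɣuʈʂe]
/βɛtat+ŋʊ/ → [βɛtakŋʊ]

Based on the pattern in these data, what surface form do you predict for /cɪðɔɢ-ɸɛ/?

[cɪðɔbɸɛ]

The data show regressive place assimilation: /ɢ/ → [d] before /ɾ/; /t/ → [ʈ] before /ʂ/; /t/ → [k] before /ŋ/. In each pair only place changes, matching the following consonant, while manner and voice stay constant.
The rule targets /ɢ/ (voiced uvular stop), which sits before the trigger /ɸ/ (bilabial).
Changing only its place to bilabial gives [b] — the voiced bilabial stop.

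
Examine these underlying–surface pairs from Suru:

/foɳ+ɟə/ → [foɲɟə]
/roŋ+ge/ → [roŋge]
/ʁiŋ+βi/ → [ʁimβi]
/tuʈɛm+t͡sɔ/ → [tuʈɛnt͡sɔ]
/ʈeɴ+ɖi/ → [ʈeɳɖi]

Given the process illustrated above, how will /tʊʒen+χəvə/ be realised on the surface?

[tʊʒeɴχəvə]

The data show regressive place assimilation: /ɳ/ → [ɲ] before /ɟ/; /ŋ/ → [m] before /β/; /m/ → [n] before /t͡s/; /ɴ/ → [ɳ] before /ɖ/. In each pair only place changes, matching the following consonant, while manner and voice stay constant.
No alternation appears in [roŋge]: there the adjacent consonants already agree in place (/ŋ/ and /g/ are both velar), so this form is consistent with the same rule.
The rule targets /n/ (voiced alveolar nasal), which sits before the trigger /χ/ (uvular).
The voiced uvular nasal is [ɴ], so /n/ → [ɴ].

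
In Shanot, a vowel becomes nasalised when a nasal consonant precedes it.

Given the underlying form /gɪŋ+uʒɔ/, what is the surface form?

The vowel /u/ is adjacent to the preceding nasal /ŋ/, so it acquires [+nasal] and surfaces as [ũ].

[gɪŋũʒɔ]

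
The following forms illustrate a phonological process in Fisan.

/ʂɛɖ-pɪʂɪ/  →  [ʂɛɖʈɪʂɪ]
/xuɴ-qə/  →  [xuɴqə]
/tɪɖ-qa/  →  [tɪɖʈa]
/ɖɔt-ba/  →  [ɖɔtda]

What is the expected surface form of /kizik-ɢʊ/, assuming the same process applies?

The data show progressive place assimilation: /p/ → [ʈ] after /ɖ/; /q/ → [ʈ] after /ɖ/; /b/ → [d] after /t/. In each pair only place changes, matching the preceding consonant, while manner and voice stay constant.
Nothing changes in [xuɴqə]: there the adjacent consonants already agree in place (/q/ and /ɴ/ are both uvular), so this form is consistent with the same rule.
/ɢ/ is a voiced uvular stop. The preceding trigger /k/ is velar, so /ɢ/ must become velar as well.
Changing only its place to velar gives [g] — the voiced velar stop.

[kizikgʊ]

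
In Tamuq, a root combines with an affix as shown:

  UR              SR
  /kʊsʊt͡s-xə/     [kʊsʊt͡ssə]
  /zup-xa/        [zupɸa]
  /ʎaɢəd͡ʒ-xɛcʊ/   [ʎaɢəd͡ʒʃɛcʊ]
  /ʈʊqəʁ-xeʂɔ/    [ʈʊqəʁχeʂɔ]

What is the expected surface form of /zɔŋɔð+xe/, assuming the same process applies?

[zɔŋɔðθe]

The data show progressive place assimilation: /x/ → [s] after /t͡s/; /x/ → [ɸ] after /p/; /x/ → [ʃ] after /d͡ʒ/; /x/ → [χ] after /ʁ/. In each pair only place changes, matching the preceding consonant, while manner and voice stay constant.
/x/ is a voiceless velar fricative. The preceding trigger /ð/ is dental, so /x/ must become dental as well.
A voiceless dental fricative is [θ], so the surface segment is [θ].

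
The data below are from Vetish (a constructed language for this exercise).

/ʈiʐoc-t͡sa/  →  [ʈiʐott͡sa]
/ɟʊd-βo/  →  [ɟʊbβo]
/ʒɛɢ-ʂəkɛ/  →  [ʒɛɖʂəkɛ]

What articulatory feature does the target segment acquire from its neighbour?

Underlying /c/ is realised as [t] next to /t͡s/; /t͡s/ itself does not change.
The change palatal → alveolar matches the place of the following /t͡s/, identifying this as place assimilation.
The other alternating forms pattern the same way: /d/ → [b] before /β/ (alveolar → bilabial, matching bilabial); /ɢ/ → [ɖ] before /ʂ/ (uvular → retroflex, matching retroflex) — only place changes, and always toward the following segment.

place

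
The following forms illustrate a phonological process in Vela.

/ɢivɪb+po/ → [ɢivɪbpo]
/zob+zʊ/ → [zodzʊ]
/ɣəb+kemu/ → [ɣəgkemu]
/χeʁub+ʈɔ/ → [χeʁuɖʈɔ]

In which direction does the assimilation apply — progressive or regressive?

The segment that alternates is /b/, which surfaces as [d] when adjacent to /z/.
The change bilabial → alveolar matches the place of the following /z/, identifying this as place assimilation.
The same holds elsewhere in the data: /b/ → [g] before /k/ (bilabial → velar, matching velar); /b/ → [ɖ] before /ʈ/ (bilabial → retroflex, matching retroflex) — only place changes, and always toward the following segment.
No alternation appears in [ɢivɪbpo]: there the adjacent consonants already agree in place (/b/ and /p/ are both bilabial), so this form is consistent with the same rule.
The trigger is the following segment, so the direction is regressive (anticipatory).

regressive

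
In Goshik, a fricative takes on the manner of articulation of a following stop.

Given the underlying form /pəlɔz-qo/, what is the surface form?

[pəlɔdqo]

/z/ is a voiced alveolar fricative. The following trigger /q/ is a stop, so /z/ must become a stop as well.
A voiced alveolar stop is [d], so the surface segment is [d].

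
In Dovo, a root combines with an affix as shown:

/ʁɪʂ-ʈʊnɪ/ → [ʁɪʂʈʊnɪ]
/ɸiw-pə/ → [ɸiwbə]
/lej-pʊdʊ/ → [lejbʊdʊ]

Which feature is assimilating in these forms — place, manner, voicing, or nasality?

The segment that alternates is /p/, which surfaces as [b] when adjacent to /w/.
The change voiceless → voiced matches the voicing of the preceding /w/, identifying this as voicing assimilation.
The same holds elsewhere in the data: /p/ → [b] after /j/ (voiceless → voiced, matching voiced) — only voicing changes, and always toward the preceding segment.
No alternation appears in [ʁɪʂʈʊnɪ]: there the adjacent consonants already agree in voicing (/ʈ/ and /ʂ/ are both voiceless), so this form is consistent with the same rule.

voicing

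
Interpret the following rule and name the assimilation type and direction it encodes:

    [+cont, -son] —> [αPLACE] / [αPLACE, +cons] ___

progressive place assimilation

The shared variable α links the value of the place features (abbreviated [PLACE]) on the target to the same value on the neighbouring segment, so place is the feature that assimilates.
The conditioning segment sits to the left of the focus bar, meaning the trigger precedes the segment that changes — progressive assimilation.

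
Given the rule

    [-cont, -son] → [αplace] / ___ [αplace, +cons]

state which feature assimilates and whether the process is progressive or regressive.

regressive place assimilation

The rule copies the place features (abbreviated [place]) from the environment onto the target, so the assimilating feature is place.
Since the environment is written after the underscore, the trigger follows the target; the direction is regressive.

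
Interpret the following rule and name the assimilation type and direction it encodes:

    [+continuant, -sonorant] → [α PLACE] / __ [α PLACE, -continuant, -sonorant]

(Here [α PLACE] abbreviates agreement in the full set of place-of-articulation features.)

The rule copies the place features (abbreviated [PLACE]) from the environment onto the target, so the assimilating feature is place.
The conditioning segment sits to the right of the focus bar, meaning the trigger follows the segment that changes — regressive assimilation.

regressive place assimilation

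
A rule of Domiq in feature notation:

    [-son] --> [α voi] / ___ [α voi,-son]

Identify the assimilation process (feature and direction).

regressive voicing assimilation

The shared variable α links the value of [voi] on the target to the same value on the neighbouring segment, so voicing is the feature that assimilates.
Since the environment is written after the underscore, the trigger follows the target; the direction is regressive.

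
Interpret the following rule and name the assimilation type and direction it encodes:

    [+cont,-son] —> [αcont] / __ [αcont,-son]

regressive manner assimilation

The rule copies [cont] (continuancy) from the environment onto the target fricatives; since [±cont] encodes the stop/fricative manner contrast, the assimilating dimension is manner.
Since the environment is written after the underscore, the trigger follows the target; the direction is regressive.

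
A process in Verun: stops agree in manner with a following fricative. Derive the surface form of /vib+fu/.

/b/ is a voiced bilabial stop. The following trigger /f/ is a fricative, so /b/ must become a fricative as well.
A voiced bilabial fricative is [β], so the surface segment is [β].

[viβfu]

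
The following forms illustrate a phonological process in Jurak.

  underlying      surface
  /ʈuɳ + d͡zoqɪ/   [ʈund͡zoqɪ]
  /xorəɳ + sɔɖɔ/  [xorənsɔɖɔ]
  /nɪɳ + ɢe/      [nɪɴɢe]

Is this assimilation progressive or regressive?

regressive

The segment that alternates is /ɳ/, which surfaces as [n] when adjacent to /d͡z/.
The change retroflex → alveolar matches the place of the following /d͡z/, identifying this as place assimilation.
Checking the remaining alternations: /ɳ/ → [n] before /s/ (retroflex → alveolar, matching alveolar); /ɳ/ → [ɴ] before /ɢ/ (retroflex → uvular, matching uvular) — only place changes, and always toward the following segment.
The trigger is the following segment, so the direction is regressive (anticipatory).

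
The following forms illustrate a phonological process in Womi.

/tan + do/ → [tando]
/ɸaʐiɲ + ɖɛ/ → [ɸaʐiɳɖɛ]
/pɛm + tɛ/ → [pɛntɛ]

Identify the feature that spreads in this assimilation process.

The segment that alternates is /ɲ/, which surfaces as [ɳ] when adjacent to /ɖ/.
The change palatal → retroflex matches the place of the following /ɖ/, identifying this as place assimilation.
The same holds elsewhere in the data: /m/ → [n] before /t/ (bilabial → alveolar, matching alveolar) — only place changes, and always toward the following segment.
Nothing changes in [tando]: there the adjacent consonants already agree in place (/n/ and /d/ are both alveolar), so this form is consistent with the same rule.

place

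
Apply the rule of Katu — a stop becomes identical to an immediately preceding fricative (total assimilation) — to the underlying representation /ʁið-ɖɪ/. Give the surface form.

/ɖ/ is the segment targeted by the rule; it sits immediately after /ð/, so it assimilates completely and surfaces as [ð].

[ʁiððɪ]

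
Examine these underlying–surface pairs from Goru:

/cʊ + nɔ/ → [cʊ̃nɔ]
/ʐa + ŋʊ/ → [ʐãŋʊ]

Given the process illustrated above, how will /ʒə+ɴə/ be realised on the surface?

The data show regressive nasality assimilation (vowel nasalisation): /ʊ/ → [ʊ̃] before /n/; /a/ → [ã] before /ŋ/ — a vowel is nasalised by an immediately following nasal consonant.
The vowel /ə/ is adjacent to the following nasal /ɴ/, so it acquires [+nasal] and surfaces as [ə̃].

[ʒə̃ɴə]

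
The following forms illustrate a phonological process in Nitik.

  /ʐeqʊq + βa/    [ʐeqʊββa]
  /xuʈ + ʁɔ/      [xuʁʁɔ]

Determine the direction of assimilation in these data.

regressive

The segment that alternates is /q/, which surfaces as [β] when adjacent to /β/.
The output [β] is identical to the trigger /β/ — every feature (place, manner, voicing) has been copied — so this is total assimilation.
The other form behaves the same way: /ʈ/ → [ʁ] before /ʁ/ — in each case the output is a copy of the following consonant.
The trigger is the following segment, so the direction is regressive (anticipatory).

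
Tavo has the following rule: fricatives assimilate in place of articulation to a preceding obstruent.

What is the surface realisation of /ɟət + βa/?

[ɟətza]

/β/ is a voiced bilabial fricative. The preceding trigger /t/ is alveolar, so /β/ must become alveolar as well.
The voiced alveolar fricative is [z], so /β/ → [z].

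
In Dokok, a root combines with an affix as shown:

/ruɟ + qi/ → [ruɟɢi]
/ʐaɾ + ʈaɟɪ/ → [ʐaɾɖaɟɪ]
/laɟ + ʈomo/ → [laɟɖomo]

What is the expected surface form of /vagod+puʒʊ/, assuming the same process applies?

The data show progressive voicing assimilation: /q/ → [ɢ] after /ɟ/; /ʈ/ → [ɖ] after /ɾ/; /ʈ/ → [ɖ] after /ɟ/. In each pair only voicing changes, matching the preceding consonant, while place and manner stay constant.
The rule targets /p/ (voiceless bilabial stop), which sits after the trigger /d/ (voiced).
A voiced bilabial stop is [b], so the surface segment is [b].

[vagodbuʒʊ]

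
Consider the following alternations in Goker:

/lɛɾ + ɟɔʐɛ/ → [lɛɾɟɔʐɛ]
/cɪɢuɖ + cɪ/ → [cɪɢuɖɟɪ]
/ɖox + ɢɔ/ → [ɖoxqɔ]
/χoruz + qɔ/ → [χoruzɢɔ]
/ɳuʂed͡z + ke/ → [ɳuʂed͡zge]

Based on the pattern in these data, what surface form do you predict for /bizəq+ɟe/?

The data show progressive voicing assimilation: /c/ → [ɟ] after /ɖ/; /ɢ/ → [q] after /x/; /q/ → [ɢ] after /z/; /k/ → [g] after /d͡z/. In each pair only voicing changes, matching the preceding consonant, while place and manner stay constant.
No alternation appears in [lɛɾɟɔʐɛ]: there the adjacent consonants already agree in voicing (/ɟ/ and /ɾ/ are both voiced), so this form is consistent with the same rule.
The rule targets /ɟ/ (voiced palatal stop), which sits after the trigger /q/ (voiceless).
The voiceless palatal stop is [c], so /ɟ/ → [c].

[bizəqce]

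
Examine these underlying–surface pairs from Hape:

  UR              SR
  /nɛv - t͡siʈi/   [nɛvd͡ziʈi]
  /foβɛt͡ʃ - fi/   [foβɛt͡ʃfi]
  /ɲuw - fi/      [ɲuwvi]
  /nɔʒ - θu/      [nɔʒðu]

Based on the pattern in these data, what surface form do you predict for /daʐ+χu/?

[daʐʁu]

The data show progressive voicing assimilation: /t͡s/ → [d͡z] after /v/; /f/ → [v] after /w/; /θ/ → [ð] after /ʒ/. In each pair only voicing changes, matching the preceding consonant, while place and manner stay constant.
Nothing changes in [foβɛt͡ʃfi]: there the adjacent consonants already agree in voicing (/f/ and /t͡ʃ/ are both voiceless), so this form is consistent with the same rule.
/χ/ is a voiceless uvular fricative. The preceding trigger /ʐ/ is voiced, so /χ/ must become voiced as well.
Changing only its voicing to voiced gives [ʁ] — the voiced uvular fricative.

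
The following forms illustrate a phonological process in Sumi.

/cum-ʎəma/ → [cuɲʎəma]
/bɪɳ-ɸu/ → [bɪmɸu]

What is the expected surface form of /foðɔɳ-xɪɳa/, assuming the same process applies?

[foðɔŋxɪɳa]

The data show regressive place assimilation: /m/ → [ɲ] before /ʎ/; /ɳ/ → [m] before /ɸ/. In each pair only place changes, matching the following consonant, while manner and voice stay constant.
/ɳ/ is a voiced retroflex nasal. The following trigger /x/ is velar, so /ɳ/ must become velar as well.
A voiced velar nasal is [ŋ], so the surface segment is [ŋ].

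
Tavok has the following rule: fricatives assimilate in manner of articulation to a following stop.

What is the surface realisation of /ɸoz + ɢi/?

[ɸodɢi]

The rule targets /z/ (voiced alveolar fricative), which sits before the trigger /ɢ/ (stop).
A voiced alveolar stop is [d], so the surface segment is [d].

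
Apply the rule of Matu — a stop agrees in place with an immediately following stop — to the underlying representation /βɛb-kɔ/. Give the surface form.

[βɛgkɔ]

The rule targets /b/ (voiced bilabial stop), which sits before the trigger /k/ (velar).
Changing only its place to velar gives [g] — the voiced velar stop.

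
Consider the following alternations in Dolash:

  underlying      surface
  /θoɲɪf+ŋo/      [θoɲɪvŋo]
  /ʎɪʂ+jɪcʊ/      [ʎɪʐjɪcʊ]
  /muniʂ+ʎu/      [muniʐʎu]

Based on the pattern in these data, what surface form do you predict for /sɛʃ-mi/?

[sɛʒmi]

The data show regressive voicing assimilation: /f/ → [v] before /ŋ/; /ʂ/ → [ʐ] before /j/; /ʂ/ → [ʐ] before /ʎ/. In each pair only voicing changes, matching the following consonant, while place and manner stay constant.
/ʃ/ is a voiceless postalveolar fricative. The following trigger /m/ is voiced, so /ʃ/ must become voiced as well.
A voiced postalveolar fricative is [ʒ], so the surface segment is [ʒ].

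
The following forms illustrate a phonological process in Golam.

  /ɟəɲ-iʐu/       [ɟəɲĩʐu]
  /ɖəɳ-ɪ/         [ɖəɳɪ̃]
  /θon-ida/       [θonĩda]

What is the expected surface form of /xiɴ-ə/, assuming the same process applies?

[xiɴə̃]

The data show progressive nasality assimilation (vowel nasalisation): /i/ → [ĩ] after /ɲ/; /ɪ/ → [ɪ̃] after /ɳ/; /i/ → [ĩ] after /n/ — a vowel is nasalised by an immediately preceding nasal consonant.
/ə/ sits next to the nasal /ɴ/ and is therefore nasalised to [ə̃].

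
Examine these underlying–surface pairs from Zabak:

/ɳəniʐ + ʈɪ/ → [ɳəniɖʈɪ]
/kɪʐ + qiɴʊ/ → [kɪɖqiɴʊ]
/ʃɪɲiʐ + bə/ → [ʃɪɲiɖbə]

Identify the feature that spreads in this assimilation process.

The segment that alternates is /ʐ/, which surfaces as [ɖ] when adjacent to /ʈ/.
/ʐ/ is a fricative while /ʈ/ is a stop; the output [ɖ] is a stop, matching the trigger — so the feature that spreads is manner.
The other alternating forms pattern the same way: /ʐ/ → [ɖ] before /q/ (fricative → stop, matching a stop); /ʐ/ → [ɖ] before /b/ (fricative → stop, matching a stop) — only manner changes, and always toward the following segment.

manner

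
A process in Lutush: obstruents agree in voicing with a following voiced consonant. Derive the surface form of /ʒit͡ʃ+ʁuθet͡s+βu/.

The rule targets /t͡ʃ/ (voiceless postalveolar affricate), which sits before the trigger /ʁ/ (voiced).
The voiced postalveolar affricate is [d͡ʒ], so /t͡ʃ/ → [d͡ʒ].
The same rule applies at the second boundary: /t͡s/ → [d͡z] next to /β/.

[ʒid͡ʒʁuθed͡zβu]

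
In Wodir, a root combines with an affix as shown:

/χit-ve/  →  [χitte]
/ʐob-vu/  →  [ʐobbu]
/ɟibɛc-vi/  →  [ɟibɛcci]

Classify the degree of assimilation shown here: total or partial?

total assimilation

The segment that alternates is /v/, which surfaces as [t] when adjacent to /t/.
The output [t] is identical to the trigger /t/ — every feature (place, manner, voicing) has been copied — so this is total assimilation.
The other forms behave the same way: /v/ → [b] after /b/; /v/ → [c] after /c/ — in each case the output is a copy of the preceding consonant.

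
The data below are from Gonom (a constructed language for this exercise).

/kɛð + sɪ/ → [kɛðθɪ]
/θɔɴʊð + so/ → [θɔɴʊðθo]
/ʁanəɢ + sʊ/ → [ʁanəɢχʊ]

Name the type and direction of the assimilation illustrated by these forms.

The segment that alternates is /s/, which surfaces as [θ] when adjacent to /ð/.
/s/ is alveolar while /ð/ is dental; the output [θ] is dental, matching the trigger — so the feature that spreads is place.
Manner and voice are unchanged, so the assimilation is partial, not total.
The other alternating form patterns the same way: /s/ → [χ] after /ɢ/ (alveolar → uvular, matching uvular) — only place changes, and always toward the preceding segment.
Since the segment that changes follows the conditioning segment, the assimilation is progressive.

progressive place assimilation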